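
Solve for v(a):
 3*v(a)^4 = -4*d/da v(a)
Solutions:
 v(a) = 2^(2/3)*(1/(C1 + 9*a))^(1/3)
 v(a) = (-6^(2/3) - 3*2^(2/3)*3^(1/6)*I)*(1/(C1 + 3*a))^(1/3)/6
 v(a) = (-6^(2/3) + 3*2^(2/3)*3^(1/6)*I)*(1/(C1 + 3*a))^(1/3)/6


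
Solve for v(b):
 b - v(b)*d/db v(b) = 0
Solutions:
 v(b) = -sqrt(C1 + b^2)
 v(b) = sqrt(C1 + b^2)


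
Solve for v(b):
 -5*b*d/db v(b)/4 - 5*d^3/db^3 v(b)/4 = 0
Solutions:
 v(b) = C1 + Integral(C2*airyai(-b) + C3*airybi(-b), b)


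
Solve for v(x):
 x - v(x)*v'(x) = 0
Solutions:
 v(x) = -sqrt(C1 + x^2)
 v(x) = sqrt(C1 + x^2)


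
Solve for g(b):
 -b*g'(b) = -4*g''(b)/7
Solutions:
 g(b) = C1 + C2*erfi(sqrt(14)*b/4)


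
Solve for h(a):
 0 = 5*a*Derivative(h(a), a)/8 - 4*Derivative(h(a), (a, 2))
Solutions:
 h(a) = C1 + C2*erfi(sqrt(5)*a/8)


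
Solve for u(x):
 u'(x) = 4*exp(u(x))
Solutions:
 u(x) = log(-1/(C1 + 4*x))


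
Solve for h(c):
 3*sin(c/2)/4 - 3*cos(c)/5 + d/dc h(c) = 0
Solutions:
 h(c) = C1 + 3*sin(c)/5 + 3*cos(c/2)/2


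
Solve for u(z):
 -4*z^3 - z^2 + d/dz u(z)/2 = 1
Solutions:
 u(z) = C1 + 2*z^4 + 2*z^3/3 + 2*z


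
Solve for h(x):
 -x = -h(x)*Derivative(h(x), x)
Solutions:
 h(x) = -sqrt(C1 + x^2)
 h(x) = sqrt(C1 + x^2)


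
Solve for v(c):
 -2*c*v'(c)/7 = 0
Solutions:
 v(c) = C1


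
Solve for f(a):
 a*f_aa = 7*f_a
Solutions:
 f(a) = C1 + C2*a^8


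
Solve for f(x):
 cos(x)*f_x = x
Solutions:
 f(x) = C1 + Integral(x/cos(x), x)


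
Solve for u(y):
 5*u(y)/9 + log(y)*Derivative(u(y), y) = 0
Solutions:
 u(y) = C1*exp(-5*li(y)/9)


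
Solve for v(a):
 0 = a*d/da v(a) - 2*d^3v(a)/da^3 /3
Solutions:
 v(a) = C1 + Integral(C2*airyai(2^(2/3)*3^(1/3)*a/2) + C3*airybi(2^(2/3)*3^(1/3)*a/2), a)


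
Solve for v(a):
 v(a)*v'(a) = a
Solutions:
 v(a) = -sqrt(C1 + a^2)
 v(a) = sqrt(C1 + a^2)


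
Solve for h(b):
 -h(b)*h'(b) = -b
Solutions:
 h(b) = -sqrt(C1 + b^2)
 h(b) = sqrt(C1 + b^2)


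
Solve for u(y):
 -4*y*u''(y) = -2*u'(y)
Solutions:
 u(y) = C1 + C2*y^(3/2)


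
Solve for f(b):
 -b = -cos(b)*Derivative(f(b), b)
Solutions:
 f(b) = C1 + Integral(b/cos(b), b)


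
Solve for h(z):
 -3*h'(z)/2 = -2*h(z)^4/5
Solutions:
 h(z) = 5^(1/3)*(-1/(C1 + 4*z))^(1/3)
 h(z) = 5^(1/3)*(-1/(C1 + 4*z))^(1/3)*(-1 - sqrt(3)*I)/2
 h(z) = 5^(1/3)*(-1/(C1 + 4*z))^(1/3)*(-1 + sqrt(3)*I)/2


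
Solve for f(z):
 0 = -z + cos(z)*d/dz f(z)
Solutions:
 f(z) = C1 + Integral(z/cos(z), z)


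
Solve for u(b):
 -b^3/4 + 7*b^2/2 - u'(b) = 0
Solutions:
 u(b) = C1 - b^4/16 + 7*b^3/6


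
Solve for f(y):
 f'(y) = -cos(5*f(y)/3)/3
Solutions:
 y/3 - 3*log(sin(5*f(y)/3) - 1)/10 + 3*log(sin(5*f(y)/3) + 1)/10 = C1


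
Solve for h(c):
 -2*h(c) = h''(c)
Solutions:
 h(c) = C1*sin(sqrt(2)*c) + C2*cos(sqrt(2)*c)


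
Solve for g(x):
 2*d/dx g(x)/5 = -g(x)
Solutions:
 g(x) = C1*exp(-5*x/2)


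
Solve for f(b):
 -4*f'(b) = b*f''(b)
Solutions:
 f(b) = C1 + C2/b^3


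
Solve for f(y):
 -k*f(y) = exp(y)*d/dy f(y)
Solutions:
 f(y) = C1*exp(k*exp(-y))


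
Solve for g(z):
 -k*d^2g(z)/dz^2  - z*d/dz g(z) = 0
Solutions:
 g(z) = C1 + C2*sqrt(k)*erf(sqrt(2)*z*sqrt(1/k)/2)


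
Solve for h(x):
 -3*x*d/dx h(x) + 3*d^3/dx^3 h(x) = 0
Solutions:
 h(x) = C1 + Integral(C2*airyai(x) + C3*airybi(x), x)


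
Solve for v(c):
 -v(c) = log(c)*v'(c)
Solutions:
 v(c) = C1*exp(-li(c))


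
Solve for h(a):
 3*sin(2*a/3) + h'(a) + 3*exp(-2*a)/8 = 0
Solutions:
 h(a) = C1 + 9*cos(2*a/3)/2 + 3*exp(-2*a)/16


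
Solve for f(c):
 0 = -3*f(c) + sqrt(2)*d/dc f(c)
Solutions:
 f(c) = C1*exp(3*sqrt(2)*c/2)


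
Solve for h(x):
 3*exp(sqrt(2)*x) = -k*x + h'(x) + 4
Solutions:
 h(x) = C1 + k*x^2/2 - 4*x + 3*sqrt(2)*exp(sqrt(2)*x)/2


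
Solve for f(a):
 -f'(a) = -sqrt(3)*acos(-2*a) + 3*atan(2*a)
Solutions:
 f(a) = C1 - 3*a*atan(2*a) + sqrt(3)*(a*acos(-2*a) + sqrt(1 - 4*a^2)/2) + 3*log(4*a^2 + 1)/4


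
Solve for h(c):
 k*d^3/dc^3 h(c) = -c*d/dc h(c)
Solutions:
 h(c) = C1 + Integral(C2*airyai(c*(-1/k)^(1/3)) + C3*airybi(c*(-1/k)^(1/3)), c)


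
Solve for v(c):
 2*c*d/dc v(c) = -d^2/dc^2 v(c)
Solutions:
 v(c) = C1 + C2*erf(c)


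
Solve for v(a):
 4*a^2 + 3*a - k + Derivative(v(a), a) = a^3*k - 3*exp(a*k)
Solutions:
 v(a) = C1 + a^4*k/4 - 4*a^3/3 - 3*a^2/2 + a*k - 3*exp(a*k)/k


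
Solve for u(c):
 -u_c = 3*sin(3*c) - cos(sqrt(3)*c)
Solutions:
 u(c) = C1 + sqrt(3)*sin(sqrt(3)*c)/3 + cos(3*c)


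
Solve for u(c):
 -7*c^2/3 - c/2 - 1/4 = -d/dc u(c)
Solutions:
 u(c) = C1 + 7*c^3/9 + c^2/4 + c/4


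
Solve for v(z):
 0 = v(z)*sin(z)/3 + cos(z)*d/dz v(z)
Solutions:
 v(z) = C1*cos(z)^(1/3)


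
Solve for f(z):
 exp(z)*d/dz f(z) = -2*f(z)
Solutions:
 f(z) = C1*exp(2*exp(-z))


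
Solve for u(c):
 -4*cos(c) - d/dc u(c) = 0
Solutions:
 u(c) = C1 - 4*sin(c)


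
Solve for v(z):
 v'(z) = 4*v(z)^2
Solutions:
 v(z) = -1/(C1 + 4*z)


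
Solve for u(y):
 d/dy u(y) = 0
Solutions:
 u(y) = C1


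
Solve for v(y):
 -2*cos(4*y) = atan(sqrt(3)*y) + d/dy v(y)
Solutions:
 v(y) = C1 - y*atan(sqrt(3)*y) + sqrt(3)*log(3*y^2 + 1)/6 - sin(4*y)/2


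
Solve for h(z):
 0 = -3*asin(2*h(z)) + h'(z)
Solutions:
 Integral(1/asin(2*_y), (_y, h(z))) = C1 + 3*z


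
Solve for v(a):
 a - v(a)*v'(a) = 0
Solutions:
 v(a) = -sqrt(C1 + a^2)
 v(a) = sqrt(C1 + a^2)


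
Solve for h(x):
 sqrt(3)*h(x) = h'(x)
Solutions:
 h(x) = C1*exp(sqrt(3)*x)


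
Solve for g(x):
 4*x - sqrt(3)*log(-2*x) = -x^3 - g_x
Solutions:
 g(x) = C1 - x^4/4 - 2*x^2 + sqrt(3)*x*log(-x) + sqrt(3)*x*(-1 + log(2))


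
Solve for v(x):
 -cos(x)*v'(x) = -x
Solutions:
 v(x) = C1 + Integral(x/cos(x), x)


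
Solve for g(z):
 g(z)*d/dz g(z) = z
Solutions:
 g(z) = -sqrt(C1 + z^2)
 g(z) = sqrt(C1 + z^2)


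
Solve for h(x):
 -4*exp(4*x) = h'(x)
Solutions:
 h(x) = C1 - exp(4*x)


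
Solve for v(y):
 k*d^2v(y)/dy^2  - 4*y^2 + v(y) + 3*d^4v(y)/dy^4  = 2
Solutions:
 v(y) = C1*exp(-sqrt(6)*y*sqrt(-k - sqrt(k^2 - 12))/6) + C2*exp(sqrt(6)*y*sqrt(-k - sqrt(k^2 - 12))/6) + C3*exp(-sqrt(6)*y*sqrt(-k + sqrt(k^2 - 12))/6) + C4*exp(sqrt(6)*y*sqrt(-k + sqrt(k^2 - 12))/6) - 8*k + 4*y^2 + 2


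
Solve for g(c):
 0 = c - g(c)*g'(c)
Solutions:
 g(c) = -sqrt(C1 + c^2)
 g(c) = sqrt(C1 + c^2)


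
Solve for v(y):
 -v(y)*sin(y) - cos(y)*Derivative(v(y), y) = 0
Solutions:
 v(y) = C1*cos(y)


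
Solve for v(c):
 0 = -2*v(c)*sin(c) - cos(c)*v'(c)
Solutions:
 v(c) = C1*cos(c)^2


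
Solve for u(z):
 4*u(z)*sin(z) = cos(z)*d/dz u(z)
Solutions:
 u(z) = C1/cos(z)^4


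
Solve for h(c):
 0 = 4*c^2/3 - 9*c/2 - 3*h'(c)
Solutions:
 h(c) = C1 + 4*c^3/27 - 3*c^2/4


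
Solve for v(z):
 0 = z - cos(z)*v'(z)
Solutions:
 v(z) = C1 + Integral(z/cos(z), z)


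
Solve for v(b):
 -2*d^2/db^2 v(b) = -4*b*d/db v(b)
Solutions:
 v(b) = C1 + C2*erfi(b)


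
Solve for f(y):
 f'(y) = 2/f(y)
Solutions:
 f(y) = -sqrt(C1 + 4*y)
 f(y) = sqrt(C1 + 4*y)


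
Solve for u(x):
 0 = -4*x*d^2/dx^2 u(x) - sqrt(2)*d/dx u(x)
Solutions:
 u(x) = C1 + C2*x^(1 - sqrt(2)/4)


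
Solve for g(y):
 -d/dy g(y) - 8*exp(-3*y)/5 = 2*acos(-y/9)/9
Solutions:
 g(y) = C1 - 2*y*acos(-y/9)/9 - 2*sqrt(81 - y^2)/9 + 8*exp(-3*y)/15


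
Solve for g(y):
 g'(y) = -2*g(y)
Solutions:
 g(y) = C1*exp(-2*y)


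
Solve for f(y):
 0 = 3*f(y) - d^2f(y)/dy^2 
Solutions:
 f(y) = C1*exp(-sqrt(3)*y) + C2*exp(sqrt(3)*y)


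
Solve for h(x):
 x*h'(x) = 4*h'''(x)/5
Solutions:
 h(x) = C1 + Integral(C2*airyai(10^(1/3)*x/2) + C3*airybi(10^(1/3)*x/2), x)


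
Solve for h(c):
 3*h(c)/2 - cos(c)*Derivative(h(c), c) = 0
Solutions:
 h(c) = C1*(sin(c) + 1)^(3/4)/(sin(c) - 1)^(3/4)


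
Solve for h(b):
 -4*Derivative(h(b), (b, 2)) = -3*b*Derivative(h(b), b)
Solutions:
 h(b) = C1 + C2*erfi(sqrt(6)*b/4)


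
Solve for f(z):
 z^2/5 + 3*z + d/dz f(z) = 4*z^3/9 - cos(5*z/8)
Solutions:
 f(z) = C1 + z^4/9 - z^3/15 - 3*z^2/2 - 8*sin(5*z/8)/5


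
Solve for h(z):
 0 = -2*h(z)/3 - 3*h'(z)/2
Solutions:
 h(z) = C1*exp(-4*z/9)


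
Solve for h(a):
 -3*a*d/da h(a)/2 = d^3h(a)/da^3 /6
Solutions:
 h(a) = C1 + Integral(C2*airyai(-3^(2/3)*a) + C3*airybi(-3^(2/3)*a), a)


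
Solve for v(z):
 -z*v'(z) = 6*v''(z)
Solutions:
 v(z) = C1 + C2*erf(sqrt(3)*z/6)


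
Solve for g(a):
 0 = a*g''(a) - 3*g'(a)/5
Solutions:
 g(a) = C1 + C2*a^(8/5)


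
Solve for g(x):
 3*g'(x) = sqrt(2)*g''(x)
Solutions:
 g(x) = C1 + C2*exp(3*sqrt(2)*x/2)


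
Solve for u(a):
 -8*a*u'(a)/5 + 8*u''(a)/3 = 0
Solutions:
 u(a) = C1 + C2*erfi(sqrt(30)*a/10)


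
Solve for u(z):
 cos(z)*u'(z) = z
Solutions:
 u(z) = C1 + Integral(z/cos(z), z)


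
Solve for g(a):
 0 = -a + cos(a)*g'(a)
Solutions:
 g(a) = C1 + Integral(a/cos(a), a)


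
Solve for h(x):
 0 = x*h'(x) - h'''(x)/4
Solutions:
 h(x) = C1 + Integral(C2*airyai(2^(2/3)*x) + C3*airybi(2^(2/3)*x), x)


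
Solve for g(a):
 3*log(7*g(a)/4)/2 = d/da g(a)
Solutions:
 2*Integral(1/(-log(_y) - log(7) + 2*log(2)), (_y, g(a)))/3 = C1 - a


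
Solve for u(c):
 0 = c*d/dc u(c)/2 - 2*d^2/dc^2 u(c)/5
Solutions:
 u(c) = C1 + C2*erfi(sqrt(10)*c/4)


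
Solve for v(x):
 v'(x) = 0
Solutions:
 v(x) = C1


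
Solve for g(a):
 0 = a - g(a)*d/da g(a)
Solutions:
 g(a) = -sqrt(C1 + a^2)
 g(a) = sqrt(C1 + a^2)


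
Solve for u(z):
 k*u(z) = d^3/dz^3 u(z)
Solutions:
 u(z) = C1*exp(k^(1/3)*z) + C2*exp(k^(1/3)*z*(-1 + sqrt(3)*I)/2) + C3*exp(-k^(1/3)*z*(1 + sqrt(3)*I)/2)


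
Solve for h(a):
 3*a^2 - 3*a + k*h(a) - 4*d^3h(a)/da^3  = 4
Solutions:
 h(a) = C1*exp(2^(1/3)*a*k^(1/3)/2) + C2*exp(2^(1/3)*a*k^(1/3)*(-1 + sqrt(3)*I)/4) + C3*exp(-2^(1/3)*a*k^(1/3)*(1 + sqrt(3)*I)/4) - 3*a^2/k + 3*a/k + 4/k


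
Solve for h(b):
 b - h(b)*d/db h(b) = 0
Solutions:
 h(b) = -sqrt(C1 + b^2)
 h(b) = sqrt(C1 + b^2)


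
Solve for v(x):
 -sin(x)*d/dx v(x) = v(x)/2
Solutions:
 v(x) = C1*(cos(x) + 1)^(1/4)/(cos(x) - 1)^(1/4)


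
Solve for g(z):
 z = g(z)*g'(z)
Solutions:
 g(z) = -sqrt(C1 + z^2)
 g(z) = sqrt(C1 + z^2)


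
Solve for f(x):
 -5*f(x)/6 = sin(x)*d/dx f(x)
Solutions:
 f(x) = C1*(cos(x) + 1)^(5/12)/(cos(x) - 1)^(5/12)


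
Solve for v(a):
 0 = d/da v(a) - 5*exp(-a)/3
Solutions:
 v(a) = C1 - 5*exp(-a)/3


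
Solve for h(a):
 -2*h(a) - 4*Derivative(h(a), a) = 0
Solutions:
 h(a) = C1*exp(-a/2)


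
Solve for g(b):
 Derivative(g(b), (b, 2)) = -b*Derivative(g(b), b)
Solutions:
 g(b) = C1 + C2*erf(sqrt(2)*b/2)


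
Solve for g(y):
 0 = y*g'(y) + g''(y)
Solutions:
 g(y) = C1 + C2*erf(sqrt(2)*y/2)


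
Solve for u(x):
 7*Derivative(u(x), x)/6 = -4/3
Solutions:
 u(x) = C1 - 8*x/7


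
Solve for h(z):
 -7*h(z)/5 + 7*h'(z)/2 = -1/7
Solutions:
 h(z) = C1*exp(2*z/5) + 5/49


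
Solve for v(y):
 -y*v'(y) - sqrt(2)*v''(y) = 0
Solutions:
 v(y) = C1 + C2*erf(2^(1/4)*y/2)


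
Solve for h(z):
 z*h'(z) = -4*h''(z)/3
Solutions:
 h(z) = C1 + C2*erf(sqrt(6)*z/4)


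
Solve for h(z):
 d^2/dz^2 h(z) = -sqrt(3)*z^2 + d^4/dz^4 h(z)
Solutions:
 h(z) = C1 + C2*z + C3*exp(-z) + C4*exp(z) - sqrt(3)*z^4/12 - sqrt(3)*z^2


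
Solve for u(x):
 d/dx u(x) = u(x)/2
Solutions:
 u(x) = C1*exp(x/2)


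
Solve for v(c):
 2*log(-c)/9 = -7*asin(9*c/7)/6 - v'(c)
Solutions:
 v(c) = C1 - 2*c*log(-c)/9 - 7*c*asin(9*c/7)/6 + 2*c/9 - 7*sqrt(49 - 81*c^2)/54


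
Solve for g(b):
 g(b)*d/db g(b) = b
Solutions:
 g(b) = -sqrt(C1 + b^2)
 g(b) = sqrt(C1 + b^2)


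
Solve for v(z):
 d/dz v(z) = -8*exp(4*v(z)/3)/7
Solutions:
 v(z) = 3*log(-(1/(C1 + 32*z))^(1/4)) + 3*log(21)/4
 v(z) = 3*log(1/(C1 + 32*z))/4 + 3*log(21)/4
 v(z) = 3*log(-I*(1/(C1 + 32*z))^(1/4)) + 3*log(21)/4
 v(z) = 3*log(I*(1/(C1 + 32*z))^(1/4)) + 3*log(21)/4


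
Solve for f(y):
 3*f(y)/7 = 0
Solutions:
 f(y) = 0


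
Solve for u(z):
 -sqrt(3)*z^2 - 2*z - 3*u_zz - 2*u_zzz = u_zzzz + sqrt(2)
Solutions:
 u(z) = C1 + C2*z - sqrt(3)*z^4/36 + z^3*(-3 + 2*sqrt(3))/27 + z^2*(-9*sqrt(2) - 2*sqrt(3) + 12)/54 + (C3*sin(sqrt(2)*z) + C4*cos(sqrt(2)*z))*exp(-z)


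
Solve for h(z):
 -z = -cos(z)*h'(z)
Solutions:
 h(z) = C1 + Integral(z/cos(z), z)


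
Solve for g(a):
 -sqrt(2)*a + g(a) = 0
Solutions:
 g(a) = sqrt(2)*a


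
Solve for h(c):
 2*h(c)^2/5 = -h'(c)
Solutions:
 h(c) = 5/(C1 + 2*c)


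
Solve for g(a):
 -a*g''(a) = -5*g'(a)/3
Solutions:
 g(a) = C1 + C2*a^(8/3)


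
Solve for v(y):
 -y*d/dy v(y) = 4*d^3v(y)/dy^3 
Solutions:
 v(y) = C1 + Integral(C2*airyai(-2^(1/3)*y/2) + C3*airybi(-2^(1/3)*y/2), y)


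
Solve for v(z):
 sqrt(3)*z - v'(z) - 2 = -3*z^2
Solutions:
 v(z) = C1 + z^3 + sqrt(3)*z^2/2 - 2*z


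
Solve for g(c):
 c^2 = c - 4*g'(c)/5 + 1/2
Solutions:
 g(c) = C1 - 5*c^3/12 + 5*c^2/8 + 5*c/8


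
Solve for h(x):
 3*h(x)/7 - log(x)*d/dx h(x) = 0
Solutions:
 h(x) = C1*exp(3*li(x)/7)


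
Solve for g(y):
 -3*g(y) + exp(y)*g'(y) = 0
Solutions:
 g(y) = C1*exp(-3*exp(-y))


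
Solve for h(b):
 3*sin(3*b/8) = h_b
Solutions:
 h(b) = C1 - 8*cos(3*b/8)


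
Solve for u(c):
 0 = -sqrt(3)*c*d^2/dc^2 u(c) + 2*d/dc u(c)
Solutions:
 u(c) = C1 + C2*c^(1 + 2*sqrt(3)/3)


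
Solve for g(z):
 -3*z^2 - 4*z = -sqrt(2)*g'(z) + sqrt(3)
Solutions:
 g(z) = C1 + sqrt(2)*z^3/2 + sqrt(2)*z^2 + sqrt(6)*z/2


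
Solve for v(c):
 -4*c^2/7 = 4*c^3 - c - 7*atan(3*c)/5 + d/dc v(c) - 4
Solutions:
 v(c) = C1 - c^4 - 4*c^3/21 + c^2/2 + 7*c*atan(3*c)/5 + 4*c - 7*log(9*c^2 + 1)/30


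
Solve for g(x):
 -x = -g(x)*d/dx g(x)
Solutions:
 g(x) = -sqrt(C1 + x^2)
 g(x) = sqrt(C1 + x^2)


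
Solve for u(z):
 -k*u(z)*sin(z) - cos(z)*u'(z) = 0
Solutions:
 u(z) = C1*exp(k*log(cos(z)))


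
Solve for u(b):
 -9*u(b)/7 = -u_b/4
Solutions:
 u(b) = C1*exp(36*b/7)


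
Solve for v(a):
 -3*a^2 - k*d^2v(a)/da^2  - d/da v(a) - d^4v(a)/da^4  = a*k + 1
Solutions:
 v(a) = C1 + C2*exp(2^(1/3)*a*(2*k/((-3^(1/3) + 3^(5/6)*I)*(sqrt(3)*sqrt(4*k^3 + 27) + 9)^(1/3)) + 6^(1/3)*(sqrt(3)*sqrt(4*k^3 + 27) + 9)^(1/3)/12 - 2^(1/3)*3^(5/6)*I*(sqrt(3)*sqrt(4*k^3 + 27) + 9)^(1/3)/12)) + C3*exp(2^(1/3)*a*(-2*k/((3^(1/3) + 3^(5/6)*I)*(sqrt(3)*sqrt(4*k^3 + 27) + 9)^(1/3)) + 6^(1/3)*(sqrt(3)*sqrt(4*k^3 + 27) + 9)^(1/3)/12 + 2^(1/3)*3^(5/6)*I*(sqrt(3)*sqrt(4*k^3 + 27) + 9)^(1/3)/12)) + C4*exp(6^(1/3)*a*(2*3^(1/3)*k/(sqrt(3)*sqrt(4*k^3 + 27) + 9)^(1/3) - 2^(1/3)*(sqrt(3)*sqrt(4*k^3 + 27) + 9)^(1/3))/6) - a^3 + 5*a^2*k/2 - 5*a*k^2 - a


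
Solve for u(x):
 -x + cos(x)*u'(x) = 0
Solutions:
 u(x) = C1 + Integral(x/cos(x), x)


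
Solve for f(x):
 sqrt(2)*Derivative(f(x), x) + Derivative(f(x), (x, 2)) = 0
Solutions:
 f(x) = C1 + C2*exp(-sqrt(2)*x)


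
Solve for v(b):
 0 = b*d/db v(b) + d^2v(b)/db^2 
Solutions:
 v(b) = C1 + C2*erf(sqrt(2)*b/2)


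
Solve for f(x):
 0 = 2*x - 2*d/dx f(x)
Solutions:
 f(x) = C1 + x^2/2


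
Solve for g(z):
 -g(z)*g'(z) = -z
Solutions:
 g(z) = -sqrt(C1 + z^2)
 g(z) = sqrt(C1 + z^2)


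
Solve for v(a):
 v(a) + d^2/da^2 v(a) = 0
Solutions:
 v(a) = C1*sin(a) + C2*cos(a)


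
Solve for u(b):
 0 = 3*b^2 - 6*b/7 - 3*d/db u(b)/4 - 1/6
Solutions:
 u(b) = C1 + 4*b^3/3 - 4*b^2/7 - 2*b/9


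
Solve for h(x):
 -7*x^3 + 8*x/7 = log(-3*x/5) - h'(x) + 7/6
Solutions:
 h(x) = C1 + 7*x^4/4 - 4*x^2/7 + x*log(-x) + x*(-log(5) + 1/6 + log(3))


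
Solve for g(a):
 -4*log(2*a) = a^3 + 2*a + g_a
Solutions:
 g(a) = C1 - a^4/4 - a^2 - 4*a*log(a) - a*log(16) + 4*a


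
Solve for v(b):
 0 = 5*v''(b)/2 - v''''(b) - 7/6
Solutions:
 v(b) = C1 + C2*b + C3*exp(-sqrt(10)*b/2) + C4*exp(sqrt(10)*b/2) + 7*b^2/30


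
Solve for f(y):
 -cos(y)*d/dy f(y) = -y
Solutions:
 f(y) = C1 + Integral(y/cos(y), y)


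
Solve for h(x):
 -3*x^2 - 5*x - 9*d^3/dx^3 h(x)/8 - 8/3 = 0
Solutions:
 h(x) = C1 + C2*x + C3*x^2 - 2*x^5/45 - 5*x^4/27 - 32*x^3/81


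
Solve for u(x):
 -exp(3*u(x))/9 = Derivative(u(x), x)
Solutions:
 u(x) = log(1/(C1 + x))/3 + log(3)/3
 u(x) = log((-3^(1/3) - 3^(5/6)*I)*(1/(C1 + x))^(1/3)/2)
 u(x) = log((-3^(1/3) + 3^(5/6)*I)*(1/(C1 + x))^(1/3)/2)


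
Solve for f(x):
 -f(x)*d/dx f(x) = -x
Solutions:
 f(x) = -sqrt(C1 + x^2)
 f(x) = sqrt(C1 + x^2)


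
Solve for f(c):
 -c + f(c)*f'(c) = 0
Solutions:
 f(c) = -sqrt(C1 + c^2)
 f(c) = sqrt(C1 + c^2)


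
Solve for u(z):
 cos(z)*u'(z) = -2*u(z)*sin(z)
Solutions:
 u(z) = C1*cos(z)^2


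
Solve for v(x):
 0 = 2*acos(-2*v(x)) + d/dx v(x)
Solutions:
 Integral(1/acos(-2*_y), (_y, v(x))) = C1 - 2*x


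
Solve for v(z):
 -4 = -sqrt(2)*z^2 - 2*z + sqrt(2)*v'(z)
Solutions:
 v(z) = C1 + z^3/3 + sqrt(2)*z^2/2 - 2*sqrt(2)*z


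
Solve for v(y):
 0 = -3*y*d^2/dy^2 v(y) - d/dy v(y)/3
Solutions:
 v(y) = C1 + C2*y^(8/9)


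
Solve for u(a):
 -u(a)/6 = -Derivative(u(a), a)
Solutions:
 u(a) = C1*exp(a/6)


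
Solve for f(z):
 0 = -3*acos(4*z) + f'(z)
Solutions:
 f(z) = C1 + 3*z*acos(4*z) - 3*sqrt(1 - 16*z^2)/4


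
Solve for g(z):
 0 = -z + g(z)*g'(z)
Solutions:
 g(z) = -sqrt(C1 + z^2)
 g(z) = sqrt(C1 + z^2)


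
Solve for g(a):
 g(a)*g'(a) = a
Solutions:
 g(a) = -sqrt(C1 + a^2)
 g(a) = sqrt(C1 + a^2)


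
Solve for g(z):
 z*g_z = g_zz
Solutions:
 g(z) = C1 + C2*erfi(sqrt(2)*z/2)


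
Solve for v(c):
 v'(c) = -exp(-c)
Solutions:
 v(c) = C1 + exp(-c)


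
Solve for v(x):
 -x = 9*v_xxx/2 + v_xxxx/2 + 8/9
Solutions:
 v(x) = C1 + C2*x + C3*x^2 + C4*exp(-9*x) - x^4/108 - 7*x^3/243


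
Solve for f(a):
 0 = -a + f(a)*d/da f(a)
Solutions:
 f(a) = -sqrt(C1 + a^2)
 f(a) = sqrt(C1 + a^2)


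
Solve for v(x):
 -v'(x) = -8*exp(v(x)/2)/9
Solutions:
 v(x) = 2*log(-1/(C1 + 8*x)) + 2*log(18)


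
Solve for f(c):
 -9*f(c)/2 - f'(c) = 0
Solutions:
 f(c) = C1*exp(-9*c/2)


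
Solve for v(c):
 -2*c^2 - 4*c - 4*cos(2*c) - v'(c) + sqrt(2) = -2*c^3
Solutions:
 v(c) = C1 + c^4/2 - 2*c^3/3 - 2*c^2 + sqrt(2)*c - 2*sin(2*c)


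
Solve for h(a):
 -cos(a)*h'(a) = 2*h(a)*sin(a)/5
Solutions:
 h(a) = C1*cos(a)^(2/5)


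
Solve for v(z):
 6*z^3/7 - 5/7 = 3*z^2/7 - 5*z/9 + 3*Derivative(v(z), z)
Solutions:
 v(z) = C1 + z^4/14 - z^3/21 + 5*z^2/54 - 5*z/21


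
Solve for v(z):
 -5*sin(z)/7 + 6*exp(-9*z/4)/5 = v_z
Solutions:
 v(z) = C1 + 5*cos(z)/7 - 8*exp(-9*z/4)/15


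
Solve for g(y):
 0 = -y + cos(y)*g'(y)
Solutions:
 g(y) = C1 + Integral(y/cos(y), y)


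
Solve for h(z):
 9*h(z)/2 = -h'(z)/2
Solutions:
 h(z) = C1*exp(-9*z)


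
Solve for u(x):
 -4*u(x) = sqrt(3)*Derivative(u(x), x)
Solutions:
 u(x) = C1*exp(-4*sqrt(3)*x/3)


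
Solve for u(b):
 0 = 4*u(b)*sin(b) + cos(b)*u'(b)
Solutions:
 u(b) = C1*cos(b)^4


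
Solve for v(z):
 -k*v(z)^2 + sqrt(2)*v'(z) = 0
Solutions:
 v(z) = -2/(C1 + sqrt(2)*k*z)


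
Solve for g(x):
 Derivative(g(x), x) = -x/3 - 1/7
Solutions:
 g(x) = C1 - x^2/6 - x/7


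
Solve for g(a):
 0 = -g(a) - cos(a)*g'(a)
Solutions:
 g(a) = C1*sqrt(sin(a) - 1)/sqrt(sin(a) + 1)


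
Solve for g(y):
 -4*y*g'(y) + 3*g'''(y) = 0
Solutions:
 g(y) = C1 + Integral(C2*airyai(6^(2/3)*y/3) + C3*airybi(6^(2/3)*y/3), y)


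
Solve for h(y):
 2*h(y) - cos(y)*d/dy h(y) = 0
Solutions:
 h(y) = C1*(sin(y) + 1)/(sin(y) - 1)


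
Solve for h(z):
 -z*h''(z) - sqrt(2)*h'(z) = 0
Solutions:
 h(z) = C1 + C2*z^(1 - sqrt(2))


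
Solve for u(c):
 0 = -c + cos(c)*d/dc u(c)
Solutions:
 u(c) = C1 + Integral(c/cos(c), c)


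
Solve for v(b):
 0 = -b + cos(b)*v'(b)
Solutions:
 v(b) = C1 + Integral(b/cos(b), b)


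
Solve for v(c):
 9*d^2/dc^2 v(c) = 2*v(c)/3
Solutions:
 v(c) = C1*exp(-sqrt(6)*c/9) + C2*exp(sqrt(6)*c/9)


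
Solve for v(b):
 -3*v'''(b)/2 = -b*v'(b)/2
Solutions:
 v(b) = C1 + Integral(C2*airyai(3^(2/3)*b/3) + C3*airybi(3^(2/3)*b/3), b)


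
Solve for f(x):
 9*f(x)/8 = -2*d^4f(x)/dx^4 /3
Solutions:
 f(x) = (C1*sin(sqrt(2)*3^(3/4)*x/4) + C2*cos(sqrt(2)*3^(3/4)*x/4))*exp(-sqrt(2)*3^(3/4)*x/4) + (C3*sin(sqrt(2)*3^(3/4)*x/4) + C4*cos(sqrt(2)*3^(3/4)*x/4))*exp(sqrt(2)*3^(3/4)*x/4)


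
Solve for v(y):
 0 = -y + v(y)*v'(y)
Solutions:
 v(y) = -sqrt(C1 + y^2)
 v(y) = sqrt(C1 + y^2)


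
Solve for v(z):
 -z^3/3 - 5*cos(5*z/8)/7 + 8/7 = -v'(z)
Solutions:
 v(z) = C1 + z^4/12 - 8*z/7 + 8*sin(5*z/8)/7


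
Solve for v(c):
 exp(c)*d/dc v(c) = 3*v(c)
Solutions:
 v(c) = C1*exp(-3*exp(-c))


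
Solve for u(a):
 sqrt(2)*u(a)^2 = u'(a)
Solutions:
 u(a) = -1/(C1 + sqrt(2)*a)


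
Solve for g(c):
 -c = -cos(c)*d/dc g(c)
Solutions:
 g(c) = C1 + Integral(c/cos(c), c)


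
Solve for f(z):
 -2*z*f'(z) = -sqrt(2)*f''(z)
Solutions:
 f(z) = C1 + C2*erfi(2^(3/4)*z/2)


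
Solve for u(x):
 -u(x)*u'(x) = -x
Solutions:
 u(x) = -sqrt(C1 + x^2)
 u(x) = sqrt(C1 + x^2)


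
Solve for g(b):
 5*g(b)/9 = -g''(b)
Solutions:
 g(b) = C1*sin(sqrt(5)*b/3) + C2*cos(sqrt(5)*b/3)


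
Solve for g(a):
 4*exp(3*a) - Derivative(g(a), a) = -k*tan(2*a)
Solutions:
 g(a) = C1 - k*log(cos(2*a))/2 + 4*exp(3*a)/3


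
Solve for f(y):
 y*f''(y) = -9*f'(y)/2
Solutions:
 f(y) = C1 + C2/y^(7/2)


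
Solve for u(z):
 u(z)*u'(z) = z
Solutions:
 u(z) = -sqrt(C1 + z^2)
 u(z) = sqrt(C1 + z^2)


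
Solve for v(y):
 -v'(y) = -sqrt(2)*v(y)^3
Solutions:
 v(y) = -sqrt(2)*sqrt(-1/(C1 + sqrt(2)*y))/2
 v(y) = sqrt(2)*sqrt(-1/(C1 + sqrt(2)*y))/2


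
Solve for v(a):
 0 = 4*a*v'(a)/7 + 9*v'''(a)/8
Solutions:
 v(a) = C1 + Integral(C2*airyai(-2*147^(1/3)*2^(2/3)*a/21) + C3*airybi(-2*147^(1/3)*2^(2/3)*a/21), a)


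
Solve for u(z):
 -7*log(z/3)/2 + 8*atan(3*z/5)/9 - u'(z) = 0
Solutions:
 u(z) = C1 - 7*z*log(z)/2 + 8*z*atan(3*z/5)/9 + 7*z/2 + 7*z*log(3)/2 - 20*log(9*z^2 + 25)/27


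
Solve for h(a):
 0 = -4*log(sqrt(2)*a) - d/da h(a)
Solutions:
 h(a) = C1 - 4*a*log(a) - a*log(4) + 4*a


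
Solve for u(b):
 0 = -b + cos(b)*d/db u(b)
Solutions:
 u(b) = C1 + Integral(b/cos(b), b)


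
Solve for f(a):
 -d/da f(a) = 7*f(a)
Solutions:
 f(a) = C1*exp(-7*a)


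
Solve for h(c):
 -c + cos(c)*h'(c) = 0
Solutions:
 h(c) = C1 + Integral(c/cos(c), c)


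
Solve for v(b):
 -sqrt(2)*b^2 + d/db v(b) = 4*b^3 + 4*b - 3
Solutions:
 v(b) = C1 + b^4 + sqrt(2)*b^3/3 + 2*b^2 - 3*b


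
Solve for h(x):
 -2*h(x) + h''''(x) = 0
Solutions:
 h(x) = C1*exp(-2^(1/4)*x) + C2*exp(2^(1/4)*x) + C3*sin(2^(1/4)*x) + C4*cos(2^(1/4)*x)


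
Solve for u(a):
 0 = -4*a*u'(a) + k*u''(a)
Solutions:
 u(a) = C1 + C2*erf(sqrt(2)*a*sqrt(-1/k))/sqrt(-1/k)


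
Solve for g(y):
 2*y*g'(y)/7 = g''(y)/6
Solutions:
 g(y) = C1 + C2*erfi(sqrt(42)*y/7)


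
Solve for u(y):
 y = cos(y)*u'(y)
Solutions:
 u(y) = C1 + Integral(y/cos(y), y)


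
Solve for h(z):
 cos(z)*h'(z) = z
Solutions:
 h(z) = C1 + Integral(z/cos(z), z)


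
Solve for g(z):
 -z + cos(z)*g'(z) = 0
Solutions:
 g(z) = C1 + Integral(z/cos(z), z)


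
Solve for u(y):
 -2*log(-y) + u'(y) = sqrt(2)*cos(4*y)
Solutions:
 u(y) = C1 + 2*y*log(-y) - 2*y + sqrt(2)*sin(4*y)/4


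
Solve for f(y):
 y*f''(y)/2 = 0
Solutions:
 f(y) = C1 + C2*y


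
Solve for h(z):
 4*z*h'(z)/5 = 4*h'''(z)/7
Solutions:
 h(z) = C1 + Integral(C2*airyai(5^(2/3)*7^(1/3)*z/5) + C3*airybi(5^(2/3)*7^(1/3)*z/5), z)


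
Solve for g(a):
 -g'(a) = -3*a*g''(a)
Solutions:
 g(a) = C1 + C2*a^(4/3)


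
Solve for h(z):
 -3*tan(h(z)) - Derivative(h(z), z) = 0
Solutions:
 h(z) = pi - asin(C1*exp(-3*z))
 h(z) = asin(C1*exp(-3*z))


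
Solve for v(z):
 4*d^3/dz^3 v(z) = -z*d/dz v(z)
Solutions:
 v(z) = C1 + Integral(C2*airyai(-2^(1/3)*z/2) + C3*airybi(-2^(1/3)*z/2), z)


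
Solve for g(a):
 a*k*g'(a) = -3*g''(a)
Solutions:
 g(a) = Piecewise((-sqrt(6)*sqrt(pi)*C1*erf(sqrt(6)*a*sqrt(k)/6)/(2*sqrt(k)) - C2, (k > 0) | (k < 0)), (-C1*a - C2, True))


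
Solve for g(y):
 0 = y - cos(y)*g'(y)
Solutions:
 g(y) = C1 + Integral(y/cos(y), y)


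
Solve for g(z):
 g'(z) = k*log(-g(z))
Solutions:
 -li(-g(z)) = C1 + k*z


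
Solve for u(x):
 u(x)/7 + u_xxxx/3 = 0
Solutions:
 u(x) = (C1*sin(sqrt(2)*3^(1/4)*7^(3/4)*x/14) + C2*cos(sqrt(2)*3^(1/4)*7^(3/4)*x/14))*exp(-sqrt(2)*3^(1/4)*7^(3/4)*x/14) + (C3*sin(sqrt(2)*3^(1/4)*7^(3/4)*x/14) + C4*cos(sqrt(2)*3^(1/4)*7^(3/4)*x/14))*exp(sqrt(2)*3^(1/4)*7^(3/4)*x/14)


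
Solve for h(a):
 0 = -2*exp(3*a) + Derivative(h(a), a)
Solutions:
 h(a) = C1 + 2*exp(3*a)/3


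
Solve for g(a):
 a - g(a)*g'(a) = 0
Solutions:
 g(a) = -sqrt(C1 + a^2)
 g(a) = sqrt(C1 + a^2)


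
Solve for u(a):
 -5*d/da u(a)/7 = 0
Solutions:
 u(a) = C1


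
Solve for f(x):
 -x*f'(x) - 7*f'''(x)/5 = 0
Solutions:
 f(x) = C1 + Integral(C2*airyai(-5^(1/3)*7^(2/3)*x/7) + C3*airybi(-5^(1/3)*7^(2/3)*x/7), x)


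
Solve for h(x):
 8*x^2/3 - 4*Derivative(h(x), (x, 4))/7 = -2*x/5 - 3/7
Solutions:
 h(x) = C1 + C2*x + C3*x^2 + C4*x^3 + 7*x^6/540 + 7*x^5/1200 + x^4/32


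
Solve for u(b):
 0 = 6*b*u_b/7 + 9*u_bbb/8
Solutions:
 u(b) = C1 + Integral(C2*airyai(-2*2^(1/3)*21^(2/3)*b/21) + C3*airybi(-2*2^(1/3)*21^(2/3)*b/21), b)


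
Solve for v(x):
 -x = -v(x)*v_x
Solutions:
 v(x) = -sqrt(C1 + x^2)
 v(x) = sqrt(C1 + x^2)


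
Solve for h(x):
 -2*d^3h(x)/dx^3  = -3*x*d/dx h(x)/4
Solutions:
 h(x) = C1 + Integral(C2*airyai(3^(1/3)*x/2) + C3*airybi(3^(1/3)*x/2), x)


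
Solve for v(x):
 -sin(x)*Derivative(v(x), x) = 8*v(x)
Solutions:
 v(x) = C1*(cos(x)^4 + 4*cos(x)^3 + 6*cos(x)^2 + 4*cos(x) + 1)/(cos(x)^4 - 4*cos(x)^3 + 6*cos(x)^2 - 4*cos(x) + 1)


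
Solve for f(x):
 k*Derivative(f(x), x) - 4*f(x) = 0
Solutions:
 f(x) = C1*exp(4*x/k)


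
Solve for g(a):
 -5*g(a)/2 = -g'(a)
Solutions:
 g(a) = C1*exp(5*a/2)


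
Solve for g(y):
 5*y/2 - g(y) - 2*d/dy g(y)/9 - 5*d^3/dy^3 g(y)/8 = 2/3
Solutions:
 g(y) = C1*exp(-y*(-60^(1/3)*(1215 + sqrt(1480065))^(1/3) + 8*450^(1/3)/(1215 + sqrt(1480065))^(1/3))/90)*sin(3^(1/6)*y*(24*50^(1/3)/(1215 + sqrt(1480065))^(1/3) + 20^(1/3)*3^(2/3)*(1215 + sqrt(1480065))^(1/3))/90) + C2*exp(-y*(-60^(1/3)*(1215 + sqrt(1480065))^(1/3) + 8*450^(1/3)/(1215 + sqrt(1480065))^(1/3))/90)*cos(3^(1/6)*y*(24*50^(1/3)/(1215 + sqrt(1480065))^(1/3) + 20^(1/3)*3^(2/3)*(1215 + sqrt(1480065))^(1/3))/90) + C3*exp(y*(-60^(1/3)*(1215 + sqrt(1480065))^(1/3) + 8*450^(1/3)/(1215 + sqrt(1480065))^(1/3))/45) + 5*y/2 - 11/9


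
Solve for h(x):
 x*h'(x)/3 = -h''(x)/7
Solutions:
 h(x) = C1 + C2*erf(sqrt(42)*x/6)


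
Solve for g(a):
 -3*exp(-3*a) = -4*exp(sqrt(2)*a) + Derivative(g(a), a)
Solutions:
 g(a) = C1 + 2*sqrt(2)*exp(sqrt(2)*a) + exp(-3*a)


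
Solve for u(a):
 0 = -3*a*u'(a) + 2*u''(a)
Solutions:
 u(a) = C1 + C2*erfi(sqrt(3)*a/2)


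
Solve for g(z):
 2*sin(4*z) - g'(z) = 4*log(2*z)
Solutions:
 g(z) = C1 - 4*z*log(z) - 4*z*log(2) + 4*z - cos(4*z)/2


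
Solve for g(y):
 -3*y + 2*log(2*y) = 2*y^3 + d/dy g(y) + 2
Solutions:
 g(y) = C1 - y^4/2 - 3*y^2/2 + 2*y*log(y) - 4*y + 2*y*log(2)


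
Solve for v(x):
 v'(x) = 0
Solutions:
 v(x) = C1


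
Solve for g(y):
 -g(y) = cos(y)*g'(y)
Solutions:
 g(y) = C1*sqrt(sin(y) - 1)/sqrt(sin(y) + 1)


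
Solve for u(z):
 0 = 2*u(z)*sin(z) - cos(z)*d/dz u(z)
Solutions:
 u(z) = C1/cos(z)^2


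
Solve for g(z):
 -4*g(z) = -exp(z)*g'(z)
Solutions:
 g(z) = C1*exp(-4*exp(-z))


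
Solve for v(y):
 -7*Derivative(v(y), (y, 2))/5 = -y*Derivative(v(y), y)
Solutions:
 v(y) = C1 + C2*erfi(sqrt(70)*y/14)


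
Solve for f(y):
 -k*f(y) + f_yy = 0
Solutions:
 f(y) = C1*exp(-sqrt(k)*y) + C2*exp(sqrt(k)*y)


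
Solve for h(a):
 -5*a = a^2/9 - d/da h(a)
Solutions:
 h(a) = C1 + a^3/27 + 5*a^2/2


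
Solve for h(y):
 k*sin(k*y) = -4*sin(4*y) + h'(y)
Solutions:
 h(y) = C1 - cos(4*y) - cos(k*y)


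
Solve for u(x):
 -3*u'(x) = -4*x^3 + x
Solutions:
 u(x) = C1 + x^4/3 - x^2/6


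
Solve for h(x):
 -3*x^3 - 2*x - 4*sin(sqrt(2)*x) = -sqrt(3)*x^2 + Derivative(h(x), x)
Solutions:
 h(x) = C1 - 3*x^4/4 + sqrt(3)*x^3/3 - x^2 + 2*sqrt(2)*cos(sqrt(2)*x)


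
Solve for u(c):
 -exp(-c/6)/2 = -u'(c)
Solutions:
 u(c) = C1 - 3*exp(-c/6)


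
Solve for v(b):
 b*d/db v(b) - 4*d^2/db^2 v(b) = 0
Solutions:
 v(b) = C1 + C2*erfi(sqrt(2)*b/4)


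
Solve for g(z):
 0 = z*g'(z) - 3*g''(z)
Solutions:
 g(z) = C1 + C2*erfi(sqrt(6)*z/6)


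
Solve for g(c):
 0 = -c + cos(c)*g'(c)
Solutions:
 g(c) = C1 + Integral(c/cos(c), c)


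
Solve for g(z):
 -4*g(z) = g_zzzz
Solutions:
 g(z) = (C1*sin(z) + C2*cos(z))*exp(-z) + (C3*sin(z) + C4*cos(z))*exp(z)


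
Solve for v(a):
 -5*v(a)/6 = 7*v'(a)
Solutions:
 v(a) = C1*exp(-5*a/42)


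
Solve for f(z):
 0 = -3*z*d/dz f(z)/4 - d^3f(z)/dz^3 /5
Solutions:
 f(z) = C1 + Integral(C2*airyai(-30^(1/3)*z/2) + C3*airybi(-30^(1/3)*z/2), z)


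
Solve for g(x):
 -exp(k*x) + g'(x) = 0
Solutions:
 g(x) = C1 + exp(k*x)/k


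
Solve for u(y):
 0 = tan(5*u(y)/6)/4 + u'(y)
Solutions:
 u(y) = -6*asin(C1*exp(-5*y/24))/5 + 6*pi/5
 u(y) = 6*asin(C1*exp(-5*y/24))/5


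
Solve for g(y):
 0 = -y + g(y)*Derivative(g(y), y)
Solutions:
 g(y) = -sqrt(C1 + y^2)
 g(y) = sqrt(C1 + y^2)


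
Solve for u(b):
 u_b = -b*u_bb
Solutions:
 u(b) = C1 + C2*log(b)


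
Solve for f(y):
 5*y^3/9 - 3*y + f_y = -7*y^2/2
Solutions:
 f(y) = C1 - 5*y^4/36 - 7*y^3/6 + 3*y^2/2


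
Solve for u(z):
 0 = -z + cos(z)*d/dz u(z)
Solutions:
 u(z) = C1 + Integral(z/cos(z), z)


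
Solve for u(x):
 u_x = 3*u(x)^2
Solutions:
 u(x) = -1/(C1 + 3*x)


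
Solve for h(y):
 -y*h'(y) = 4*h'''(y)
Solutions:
 h(y) = C1 + Integral(C2*airyai(-2^(1/3)*y/2) + C3*airybi(-2^(1/3)*y/2), y)


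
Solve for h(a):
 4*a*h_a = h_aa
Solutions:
 h(a) = C1 + C2*erfi(sqrt(2)*a)


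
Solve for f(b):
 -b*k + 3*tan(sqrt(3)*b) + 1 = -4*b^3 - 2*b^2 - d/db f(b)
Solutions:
 f(b) = C1 - b^4 - 2*b^3/3 + b^2*k/2 - b + sqrt(3)*log(cos(sqrt(3)*b))


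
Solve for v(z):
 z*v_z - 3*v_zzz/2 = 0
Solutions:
 v(z) = C1 + Integral(C2*airyai(2^(1/3)*3^(2/3)*z/3) + C3*airybi(2^(1/3)*3^(2/3)*z/3), z)


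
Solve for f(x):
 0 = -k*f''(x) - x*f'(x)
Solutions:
 f(x) = C1 + C2*sqrt(k)*erf(sqrt(2)*x*sqrt(1/k)/2)


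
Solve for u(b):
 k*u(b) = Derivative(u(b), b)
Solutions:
 u(b) = C1*exp(b*k)


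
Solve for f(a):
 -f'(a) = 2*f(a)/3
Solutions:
 f(a) = C1*exp(-2*a/3)


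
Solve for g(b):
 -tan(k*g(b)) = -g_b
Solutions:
 g(b) = Piecewise((-asin(exp(C1*k + b*k))/k + pi/k, Ne(k, 0)), (nan, True))
 g(b) = Piecewise((asin(exp(C1*k + b*k))/k, Ne(k, 0)), (nan, True))


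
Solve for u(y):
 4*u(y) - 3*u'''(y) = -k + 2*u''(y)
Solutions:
 u(y) = C1*exp(-y*(2*2^(2/3)/(9*sqrt(705) + 239)^(1/3) + 4 + 2^(1/3)*(9*sqrt(705) + 239)^(1/3))/18)*sin(2^(1/3)*sqrt(3)*y*(-(9*sqrt(705) + 239)^(1/3) + 2*2^(1/3)/(9*sqrt(705) + 239)^(1/3))/18) + C2*exp(-y*(2*2^(2/3)/(9*sqrt(705) + 239)^(1/3) + 4 + 2^(1/3)*(9*sqrt(705) + 239)^(1/3))/18)*cos(2^(1/3)*sqrt(3)*y*(-(9*sqrt(705) + 239)^(1/3) + 2*2^(1/3)/(9*sqrt(705) + 239)^(1/3))/18) + C3*exp(y*(-2 + 2*2^(2/3)/(9*sqrt(705) + 239)^(1/3) + 2^(1/3)*(9*sqrt(705) + 239)^(1/3))/9) - k/4


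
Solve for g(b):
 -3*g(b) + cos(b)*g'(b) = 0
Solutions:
 g(b) = C1*(sin(b) + 1)^(3/2)/(sin(b) - 1)^(3/2)


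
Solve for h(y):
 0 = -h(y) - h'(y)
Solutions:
 h(y) = C1*exp(-y)


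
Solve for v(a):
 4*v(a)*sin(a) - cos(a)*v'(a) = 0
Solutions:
 v(a) = C1/cos(a)^4


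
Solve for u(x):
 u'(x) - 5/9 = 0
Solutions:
 u(x) = C1 + 5*x/9


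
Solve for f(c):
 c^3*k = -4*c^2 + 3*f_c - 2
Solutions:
 f(c) = C1 + c^4*k/12 + 4*c^3/9 + 2*c/3


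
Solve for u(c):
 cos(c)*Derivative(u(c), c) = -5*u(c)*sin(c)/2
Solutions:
 u(c) = C1*cos(c)^(5/2)


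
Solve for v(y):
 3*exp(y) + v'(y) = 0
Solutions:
 v(y) = C1 - 3*exp(y)


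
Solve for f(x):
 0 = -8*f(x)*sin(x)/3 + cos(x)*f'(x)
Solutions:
 f(x) = C1/cos(x)^(8/3)


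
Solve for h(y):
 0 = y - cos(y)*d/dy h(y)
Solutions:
 h(y) = C1 + Integral(y/cos(y), y)


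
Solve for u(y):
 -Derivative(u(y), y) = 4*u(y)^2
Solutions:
 u(y) = 1/(C1 + 4*y)


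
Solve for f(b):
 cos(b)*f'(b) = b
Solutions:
 f(b) = C1 + Integral(b/cos(b), b)


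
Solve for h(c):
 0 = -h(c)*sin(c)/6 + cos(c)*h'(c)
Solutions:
 h(c) = C1/cos(c)^(1/6)


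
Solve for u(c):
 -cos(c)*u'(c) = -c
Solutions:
 u(c) = C1 + Integral(c/cos(c), c)


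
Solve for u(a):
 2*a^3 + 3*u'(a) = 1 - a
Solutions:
 u(a) = C1 - a^4/6 - a^2/6 + a/3


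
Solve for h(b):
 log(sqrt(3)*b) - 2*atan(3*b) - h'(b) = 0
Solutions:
 h(b) = C1 + b*log(b) - 2*b*atan(3*b) - b + b*log(3)/2 + log(9*b^2 + 1)/3


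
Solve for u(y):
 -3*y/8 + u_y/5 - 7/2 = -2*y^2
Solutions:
 u(y) = C1 - 10*y^3/3 + 15*y^2/16 + 35*y/2


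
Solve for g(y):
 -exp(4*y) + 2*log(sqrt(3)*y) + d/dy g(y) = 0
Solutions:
 g(y) = C1 - 2*y*log(y) + y*(2 - log(3)) + exp(4*y)/4


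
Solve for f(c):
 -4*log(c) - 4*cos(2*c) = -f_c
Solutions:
 f(c) = C1 + 4*c*log(c) - 4*c + 2*sin(2*c)


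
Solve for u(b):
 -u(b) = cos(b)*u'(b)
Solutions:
 u(b) = C1*sqrt(sin(b) - 1)/sqrt(sin(b) + 1)


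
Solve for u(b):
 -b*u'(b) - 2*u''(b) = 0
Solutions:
 u(b) = C1 + C2*erf(b/2)


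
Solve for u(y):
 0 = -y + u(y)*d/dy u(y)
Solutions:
 u(y) = -sqrt(C1 + y^2)
 u(y) = sqrt(C1 + y^2)


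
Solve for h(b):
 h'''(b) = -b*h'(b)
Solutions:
 h(b) = C1 + Integral(C2*airyai(-b) + C3*airybi(-b), b)


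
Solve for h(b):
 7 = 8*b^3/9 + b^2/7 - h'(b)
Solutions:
 h(b) = C1 + 2*b^4/9 + b^3/21 - 7*b


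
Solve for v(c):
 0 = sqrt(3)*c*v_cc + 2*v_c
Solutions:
 v(c) = C1 + C2*c^(1 - 2*sqrt(3)/3)


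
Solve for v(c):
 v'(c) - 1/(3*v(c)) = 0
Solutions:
 v(c) = -sqrt(C1 + 6*c)/3
 v(c) = sqrt(C1 + 6*c)/3


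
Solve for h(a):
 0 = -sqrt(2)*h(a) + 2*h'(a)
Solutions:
 h(a) = C1*exp(sqrt(2)*a/2)


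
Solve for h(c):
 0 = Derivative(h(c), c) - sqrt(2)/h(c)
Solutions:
 h(c) = -sqrt(C1 + 2*sqrt(2)*c)
 h(c) = sqrt(C1 + 2*sqrt(2)*c)


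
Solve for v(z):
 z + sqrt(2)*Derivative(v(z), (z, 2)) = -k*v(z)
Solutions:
 v(z) = C1*exp(-2^(3/4)*z*sqrt(-k)/2) + C2*exp(2^(3/4)*z*sqrt(-k)/2) - z/k


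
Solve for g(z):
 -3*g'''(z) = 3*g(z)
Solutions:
 g(z) = C3*exp(-z) + (C1*sin(sqrt(3)*z/2) + C2*cos(sqrt(3)*z/2))*exp(z/2)


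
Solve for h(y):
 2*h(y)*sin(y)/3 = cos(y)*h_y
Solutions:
 h(y) = C1/cos(y)^(2/3)


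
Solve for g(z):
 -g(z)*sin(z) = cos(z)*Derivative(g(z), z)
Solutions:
 g(z) = C1*cos(z)


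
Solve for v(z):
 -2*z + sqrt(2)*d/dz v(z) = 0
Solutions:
 v(z) = C1 + sqrt(2)*z^2/2


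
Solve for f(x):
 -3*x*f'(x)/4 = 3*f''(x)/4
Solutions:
 f(x) = C1 + C2*erf(sqrt(2)*x/2)


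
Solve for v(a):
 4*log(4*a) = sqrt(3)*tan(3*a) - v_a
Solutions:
 v(a) = C1 - 4*a*log(a) - 8*a*log(2) + 4*a - sqrt(3)*log(cos(3*a))/3


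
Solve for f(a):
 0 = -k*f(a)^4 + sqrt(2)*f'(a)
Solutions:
 f(a) = 2^(1/3)*(-1/(C1 + 3*sqrt(2)*a*k))^(1/3)
 f(a) = 2^(1/3)*(-1/(C1 + sqrt(2)*a*k))^(1/3)*(-3^(2/3) - 3*3^(1/6)*I)/6
 f(a) = 2^(1/3)*(-1/(C1 + sqrt(2)*a*k))^(1/3)*(-3^(2/3) + 3*3^(1/6)*I)/6


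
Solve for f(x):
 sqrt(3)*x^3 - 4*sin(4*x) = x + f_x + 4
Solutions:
 f(x) = C1 + sqrt(3)*x^4/4 - x^2/2 - 4*x + cos(4*x)


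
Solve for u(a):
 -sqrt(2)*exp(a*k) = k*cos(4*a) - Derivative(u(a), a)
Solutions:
 u(a) = C1 + k*sin(4*a)/4 + sqrt(2)*exp(a*k)/k


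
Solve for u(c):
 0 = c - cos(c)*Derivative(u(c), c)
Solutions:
 u(c) = C1 + Integral(c/cos(c), c)


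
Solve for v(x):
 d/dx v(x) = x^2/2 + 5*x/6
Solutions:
 v(x) = C1 + x^3/6 + 5*x^2/12


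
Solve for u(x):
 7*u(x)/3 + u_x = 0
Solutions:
 u(x) = C1*exp(-7*x/3)


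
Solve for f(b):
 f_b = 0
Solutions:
 f(b) = C1


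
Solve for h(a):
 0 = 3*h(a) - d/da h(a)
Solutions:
 h(a) = C1*exp(3*a)


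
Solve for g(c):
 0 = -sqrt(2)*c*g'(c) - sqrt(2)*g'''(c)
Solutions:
 g(c) = C1 + Integral(C2*airyai(-c) + C3*airybi(-c), c)


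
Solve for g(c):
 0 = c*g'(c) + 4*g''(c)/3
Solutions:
 g(c) = C1 + C2*erf(sqrt(6)*c/4)


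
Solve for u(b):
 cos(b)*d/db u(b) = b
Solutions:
 u(b) = C1 + Integral(b/cos(b), b)


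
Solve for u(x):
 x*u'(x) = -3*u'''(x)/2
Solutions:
 u(x) = C1 + Integral(C2*airyai(-2^(1/3)*3^(2/3)*x/3) + C3*airybi(-2^(1/3)*3^(2/3)*x/3), x)


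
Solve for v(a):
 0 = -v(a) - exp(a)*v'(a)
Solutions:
 v(a) = C1*exp(exp(-a))


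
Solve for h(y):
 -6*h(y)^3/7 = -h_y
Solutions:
 h(y) = -sqrt(14)*sqrt(-1/(C1 + 6*y))/2
 h(y) = sqrt(14)*sqrt(-1/(C1 + 6*y))/2


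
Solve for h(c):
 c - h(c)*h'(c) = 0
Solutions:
 h(c) = -sqrt(C1 + c^2)
 h(c) = sqrt(C1 + c^2)


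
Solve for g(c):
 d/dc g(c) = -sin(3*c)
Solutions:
 g(c) = C1 + cos(3*c)/3


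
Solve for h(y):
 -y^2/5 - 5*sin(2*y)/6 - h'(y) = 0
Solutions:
 h(y) = C1 - y^3/15 + 5*cos(2*y)/12


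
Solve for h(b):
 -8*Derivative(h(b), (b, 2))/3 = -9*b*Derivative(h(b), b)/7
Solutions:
 h(b) = C1 + C2*erfi(3*sqrt(21)*b/28)


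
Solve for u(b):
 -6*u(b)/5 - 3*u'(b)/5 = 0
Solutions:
 u(b) = C1*exp(-2*b)


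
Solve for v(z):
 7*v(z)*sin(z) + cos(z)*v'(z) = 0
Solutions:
 v(z) = C1*cos(z)^7


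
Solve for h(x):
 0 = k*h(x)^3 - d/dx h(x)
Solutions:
 h(x) = -sqrt(2)*sqrt(-1/(C1 + k*x))/2
 h(x) = sqrt(2)*sqrt(-1/(C1 + k*x))/2


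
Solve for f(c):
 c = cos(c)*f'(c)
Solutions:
 f(c) = C1 + Integral(c/cos(c), c)


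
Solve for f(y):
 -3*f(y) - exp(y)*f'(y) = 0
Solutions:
 f(y) = C1*exp(3*exp(-y))


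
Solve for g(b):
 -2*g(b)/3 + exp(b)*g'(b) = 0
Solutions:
 g(b) = C1*exp(-2*exp(-b)/3)


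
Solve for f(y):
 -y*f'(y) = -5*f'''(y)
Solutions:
 f(y) = C1 + Integral(C2*airyai(5^(2/3)*y/5) + C3*airybi(5^(2/3)*y/5), y)


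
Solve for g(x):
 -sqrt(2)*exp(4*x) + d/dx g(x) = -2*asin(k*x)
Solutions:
 g(x) = C1 - 2*Piecewise((x*asin(k*x) + sqrt(-k^2*x^2 + 1)/k, Ne(k, 0)), (0, True)) + sqrt(2)*exp(4*x)/4


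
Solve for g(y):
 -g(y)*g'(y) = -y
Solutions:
 g(y) = -sqrt(C1 + y^2)
 g(y) = sqrt(C1 + y^2)


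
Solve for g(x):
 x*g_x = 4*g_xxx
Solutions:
 g(x) = C1 + Integral(C2*airyai(2^(1/3)*x/2) + C3*airybi(2^(1/3)*x/2), x)


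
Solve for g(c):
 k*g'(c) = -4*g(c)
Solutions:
 g(c) = C1*exp(-4*c/k)


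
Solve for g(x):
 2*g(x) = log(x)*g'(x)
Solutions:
 g(x) = C1*exp(2*li(x))


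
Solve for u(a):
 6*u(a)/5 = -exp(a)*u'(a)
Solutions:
 u(a) = C1*exp(6*exp(-a)/5)


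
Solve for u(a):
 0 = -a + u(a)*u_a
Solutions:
 u(a) = -sqrt(C1 + a^2)
 u(a) = sqrt(C1 + a^2)


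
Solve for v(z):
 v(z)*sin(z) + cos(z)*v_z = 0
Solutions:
 v(z) = C1*cos(z)


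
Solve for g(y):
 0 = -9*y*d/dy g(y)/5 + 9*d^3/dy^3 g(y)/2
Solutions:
 g(y) = C1 + Integral(C2*airyai(2^(1/3)*5^(2/3)*y/5) + C3*airybi(2^(1/3)*5^(2/3)*y/5), y)


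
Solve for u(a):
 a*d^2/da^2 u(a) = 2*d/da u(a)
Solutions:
 u(a) = C1 + C2*a^3


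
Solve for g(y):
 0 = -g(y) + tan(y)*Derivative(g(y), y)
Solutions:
 g(y) = C1*sin(y)


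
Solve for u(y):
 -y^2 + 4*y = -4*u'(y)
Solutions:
 u(y) = C1 + y^3/12 - y^2/2


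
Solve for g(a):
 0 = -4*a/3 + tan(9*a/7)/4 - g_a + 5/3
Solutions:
 g(a) = C1 - 2*a^2/3 + 5*a/3 - 7*log(cos(9*a/7))/36


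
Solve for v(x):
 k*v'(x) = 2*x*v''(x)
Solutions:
 v(x) = C1 + x^(re(k)/2 + 1)*(C2*sin(log(x)*Abs(im(k))/2) + C3*cos(log(x)*im(k)/2))
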